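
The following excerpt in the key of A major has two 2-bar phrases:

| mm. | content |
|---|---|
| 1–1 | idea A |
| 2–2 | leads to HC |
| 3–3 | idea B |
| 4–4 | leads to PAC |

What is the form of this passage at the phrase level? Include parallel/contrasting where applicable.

contrasting period

Phrase 1 ends with a half cadence (weaker) and phrase 2 with a perfect authentic cadence (stronger): antecedent + consequent = a period.
The two phrases open with different material (A / B), so the period is contrasting.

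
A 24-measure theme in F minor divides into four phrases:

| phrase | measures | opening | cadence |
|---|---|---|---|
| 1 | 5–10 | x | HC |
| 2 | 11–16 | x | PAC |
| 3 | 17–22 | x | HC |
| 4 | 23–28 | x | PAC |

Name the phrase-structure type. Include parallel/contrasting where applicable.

The cadence pattern HC–PAC–HC–PAC is weak–strong twice, and phrases 3–4 restate phrases 1–2: a period heard twice, not a double period (which would end weakly at phrase 2).

repeated period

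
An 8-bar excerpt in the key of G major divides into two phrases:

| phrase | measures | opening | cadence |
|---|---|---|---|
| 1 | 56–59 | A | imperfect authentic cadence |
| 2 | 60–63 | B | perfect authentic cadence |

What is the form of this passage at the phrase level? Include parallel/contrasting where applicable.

Phrase 1 ends with an imperfect authentic cadence (weaker) and phrase 2 with a perfect authentic cadence (stronger): antecedent + consequent = a period.
The two phrases open with different material (A / B), so the period is contrasting.

contrasting period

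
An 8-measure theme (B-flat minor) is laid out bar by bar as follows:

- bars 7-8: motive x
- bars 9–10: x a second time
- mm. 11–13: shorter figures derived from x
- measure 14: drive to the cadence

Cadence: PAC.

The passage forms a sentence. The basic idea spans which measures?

measures 7–8

The presentation of a sentence is the basic idea (mm. 7–8) plus its repetition (bars 9–10); the basic idea is therefore measures 7–8.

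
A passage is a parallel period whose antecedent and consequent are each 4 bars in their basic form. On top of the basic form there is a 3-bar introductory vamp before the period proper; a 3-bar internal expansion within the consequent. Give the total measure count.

Basic parallel period: 4 + 4 = 8 bars.
8 (basic form) + 3 (introduction) + 3 (internal expansion) = 14.

14 measures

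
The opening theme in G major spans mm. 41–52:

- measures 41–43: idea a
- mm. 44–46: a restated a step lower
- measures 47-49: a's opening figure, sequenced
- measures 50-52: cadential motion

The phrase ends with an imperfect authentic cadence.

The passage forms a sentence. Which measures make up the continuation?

After the presentation (measures 41–46), the continuation covers the fragmentation through the cadence: mm. 47–52.

measures 47–52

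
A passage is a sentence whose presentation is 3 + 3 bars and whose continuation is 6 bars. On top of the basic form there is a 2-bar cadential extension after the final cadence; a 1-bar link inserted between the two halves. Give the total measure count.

15 measures

Basic sentence: 3 + 3 + 6 = 12 bars.
12 (basic form) + 2 (cadential extension) + 1 (link) = 15.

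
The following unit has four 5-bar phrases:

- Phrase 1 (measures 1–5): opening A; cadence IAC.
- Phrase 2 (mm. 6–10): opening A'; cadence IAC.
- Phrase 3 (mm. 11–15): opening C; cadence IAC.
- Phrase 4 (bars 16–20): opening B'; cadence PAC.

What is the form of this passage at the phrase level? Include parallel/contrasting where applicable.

Four phrases in two halves: the first half (measures 1-10) ends with an imperfect authentic cadence, the second (mm. 11–20) with a perfect authentic cadence — a large antecedent–consequent pair, i.e. a double period.
Phrase 3 begins with different material from phrase 1, making it contrasting.

contrasting double period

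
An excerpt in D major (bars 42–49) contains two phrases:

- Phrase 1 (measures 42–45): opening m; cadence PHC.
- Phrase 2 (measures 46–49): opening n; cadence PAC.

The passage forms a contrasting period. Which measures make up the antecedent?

The phrase ending with the weaker cadence (Phrygian half cadence) is the antecedent; the one ending more conclusively (perfect authentic cadence) is the consequent. The antecedent is measures 42–45.

measures 42–45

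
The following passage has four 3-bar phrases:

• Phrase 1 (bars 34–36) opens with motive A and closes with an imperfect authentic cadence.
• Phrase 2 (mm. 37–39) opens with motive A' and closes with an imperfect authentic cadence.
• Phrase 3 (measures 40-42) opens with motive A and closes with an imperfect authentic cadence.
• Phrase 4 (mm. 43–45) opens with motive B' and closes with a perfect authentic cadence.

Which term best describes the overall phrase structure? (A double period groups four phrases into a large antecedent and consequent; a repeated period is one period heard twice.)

Four phrases in two halves: the first half (mm. 34–39) ends with an imperfect authentic cadence, the second (mm. 40–45) with a perfect authentic cadence — a large antecedent–consequent pair, i.e. a double period.
Phrase 3 begins with the same material as phrase 1, making it parallel.

parallel double period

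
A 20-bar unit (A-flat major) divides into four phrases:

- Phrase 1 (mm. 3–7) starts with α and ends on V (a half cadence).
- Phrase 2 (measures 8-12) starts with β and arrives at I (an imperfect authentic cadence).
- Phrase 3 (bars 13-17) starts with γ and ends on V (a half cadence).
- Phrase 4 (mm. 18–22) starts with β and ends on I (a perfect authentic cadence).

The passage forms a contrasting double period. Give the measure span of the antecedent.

In a double period the four phrases pair into a large antecedent (phrases 1–2, ending imperfect authentic cadence) and a large consequent (phrases 3–4, ending perfect authentic cadence). The antecedent spans measures 3–12.

measures 3–12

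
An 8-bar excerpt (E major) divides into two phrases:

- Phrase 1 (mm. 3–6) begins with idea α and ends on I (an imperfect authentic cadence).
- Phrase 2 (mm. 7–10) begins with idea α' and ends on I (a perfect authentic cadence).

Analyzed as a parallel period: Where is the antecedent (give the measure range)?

measures 3–6

The antecedent is the phrase ending with the weaker cadence (imperfect authentic cadence, phrase 1) and the consequent the one ending more conclusively (perfect authentic cadence, phrase 2); the antecedent is mm. 3–6.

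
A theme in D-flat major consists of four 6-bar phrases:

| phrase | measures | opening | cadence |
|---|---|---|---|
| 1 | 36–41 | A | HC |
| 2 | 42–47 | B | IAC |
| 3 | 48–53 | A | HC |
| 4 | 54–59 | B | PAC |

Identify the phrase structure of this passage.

parallel double period

Four phrases in two halves: the first half (mm. 36-47) ends with an imperfect authentic cadence, the second (mm. 48–59) with a perfect authentic cadence — a large antecedent–consequent pair, i.e. a double period.
Phrase 3 begins with the same material as phrase 1, making it parallel.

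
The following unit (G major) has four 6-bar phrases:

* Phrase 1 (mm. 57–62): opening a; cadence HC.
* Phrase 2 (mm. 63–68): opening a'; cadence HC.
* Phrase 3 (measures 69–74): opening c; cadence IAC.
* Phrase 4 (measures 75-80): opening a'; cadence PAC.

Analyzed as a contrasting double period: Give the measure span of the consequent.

measures 69–80

In a double period the four phrases pair into a large antecedent (phrases 1–2, ending half cadence) and a large consequent (phrases 3–4, ending perfect authentic cadence). The consequent spans measures 69–80.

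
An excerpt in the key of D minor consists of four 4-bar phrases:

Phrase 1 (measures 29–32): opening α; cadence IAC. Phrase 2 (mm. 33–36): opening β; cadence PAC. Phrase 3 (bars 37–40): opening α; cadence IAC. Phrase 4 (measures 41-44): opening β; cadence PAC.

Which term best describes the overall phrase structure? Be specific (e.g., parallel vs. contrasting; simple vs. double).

repeated period

The cadence pattern IAC–PAC–IAC–PAC is weak–strong twice, and phrases 3–4 restate phrases 1–2: a period heard twice, not a double period (which would end weakly at phrase 2).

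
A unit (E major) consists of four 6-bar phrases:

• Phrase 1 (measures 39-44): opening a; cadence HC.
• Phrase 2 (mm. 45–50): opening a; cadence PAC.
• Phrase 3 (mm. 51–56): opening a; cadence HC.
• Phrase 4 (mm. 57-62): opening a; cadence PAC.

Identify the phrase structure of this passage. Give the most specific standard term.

The cadence pattern HC–PAC–HC–PAC is weak–strong twice, and phrases 3–4 restate phrases 1–2: a period heard twice, not a double period (which would end weakly at phrase 2).

repeated period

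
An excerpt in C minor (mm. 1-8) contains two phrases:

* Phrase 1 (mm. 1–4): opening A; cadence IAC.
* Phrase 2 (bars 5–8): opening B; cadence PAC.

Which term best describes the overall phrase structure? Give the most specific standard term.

contrasting period

Phrase 1 ends with an imperfect authentic cadence (weaker) and phrase 2 with a perfect authentic cadence (stronger): antecedent + consequent = a period.
The two phrases open with different material (A / B), so the period is contrasting.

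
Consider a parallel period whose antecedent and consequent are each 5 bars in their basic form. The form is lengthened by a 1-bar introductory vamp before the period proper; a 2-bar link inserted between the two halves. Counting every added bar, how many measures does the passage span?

13 measures

Basic parallel period: 5 + 5 = 10 bars.
10 (basic form) + 1 (introduction) + 2 (link) = 13.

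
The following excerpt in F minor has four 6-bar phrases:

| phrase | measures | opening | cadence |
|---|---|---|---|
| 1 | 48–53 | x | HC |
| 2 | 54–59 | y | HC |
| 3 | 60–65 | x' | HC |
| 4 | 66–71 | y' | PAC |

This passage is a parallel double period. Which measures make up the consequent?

measures 60–71

In a double period the four phrases pair into a large antecedent (phrases 1–2, ending half cadence) and a large consequent (phrases 3–4, ending perfect authentic cadence). The consequent spans mm. 60–71.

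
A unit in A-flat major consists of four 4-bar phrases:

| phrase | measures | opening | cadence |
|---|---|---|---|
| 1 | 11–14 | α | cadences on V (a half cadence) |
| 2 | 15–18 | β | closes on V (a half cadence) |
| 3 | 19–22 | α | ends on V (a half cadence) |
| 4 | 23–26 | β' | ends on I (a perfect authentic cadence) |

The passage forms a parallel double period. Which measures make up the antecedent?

measures 11–18

In a double period the first pair of phrases (ending half cadence) is the large antecedent and the second pair (ending perfect authentic cadence) is the large consequent; the antecedent is measures 11–18.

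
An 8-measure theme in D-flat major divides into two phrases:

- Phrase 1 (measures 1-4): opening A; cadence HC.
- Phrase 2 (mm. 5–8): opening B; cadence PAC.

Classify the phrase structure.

contrasting period

Phrase 1 ends with a half cadence (weaker) and phrase 2 with a perfect authentic cadence (stronger): antecedent + consequent = a period.
The two phrases open with different material (A / B), so the period is contrasting.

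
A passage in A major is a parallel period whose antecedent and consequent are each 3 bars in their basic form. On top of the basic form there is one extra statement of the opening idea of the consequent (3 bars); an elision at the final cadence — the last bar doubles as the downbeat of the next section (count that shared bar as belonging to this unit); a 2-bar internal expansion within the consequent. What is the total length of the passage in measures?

Basic parallel period: 3 + 3 = 6 bars.
6 (basic form) + 3 (extra statement) + 2 (internal expansion) = 11.
The elision shares a bar with the next section but does not change this unit's count.

11 measures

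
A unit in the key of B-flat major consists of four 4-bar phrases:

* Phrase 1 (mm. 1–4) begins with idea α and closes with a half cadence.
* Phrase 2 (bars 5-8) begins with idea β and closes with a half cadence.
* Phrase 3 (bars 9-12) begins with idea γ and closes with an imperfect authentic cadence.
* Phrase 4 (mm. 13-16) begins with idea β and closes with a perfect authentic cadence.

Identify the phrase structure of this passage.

contrasting double period

Four phrases in two halves: the first half (bars 1–8) ends with a half cadence, the second (mm. 9-16) with a perfect authentic cadence — a large antecedent–consequent pair, i.e. a double period.
Phrase 3 begins with different material from phrase 1, making it contrasting.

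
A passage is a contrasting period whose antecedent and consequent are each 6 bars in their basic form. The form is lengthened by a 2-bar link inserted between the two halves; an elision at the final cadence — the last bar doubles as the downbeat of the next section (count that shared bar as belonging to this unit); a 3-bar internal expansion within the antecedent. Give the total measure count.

Basic contrasting period: 6 + 6 = 12 bars.
12 (basic form) + 2 (link) + 3 (internal expansion) = 17.
The elision shares a bar with the next section but does not change this unit's count.

17 measures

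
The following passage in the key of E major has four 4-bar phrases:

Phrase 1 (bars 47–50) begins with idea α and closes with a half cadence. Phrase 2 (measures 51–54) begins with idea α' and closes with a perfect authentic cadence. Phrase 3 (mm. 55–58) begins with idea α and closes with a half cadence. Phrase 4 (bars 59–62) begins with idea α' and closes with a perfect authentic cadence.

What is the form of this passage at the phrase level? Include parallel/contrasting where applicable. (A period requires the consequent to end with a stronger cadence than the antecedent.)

The cadence pattern HC–PAC–HC–PAC is weak–strong twice, and phrases 3–4 restate phrases 1–2: a period heard twice, not a double period (which would end weakly at phrase 2).

repeated period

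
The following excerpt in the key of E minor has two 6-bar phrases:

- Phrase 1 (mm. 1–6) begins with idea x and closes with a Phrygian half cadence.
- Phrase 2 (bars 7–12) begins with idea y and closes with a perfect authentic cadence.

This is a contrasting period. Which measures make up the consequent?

measures 7–12

The phrase ending with the weaker cadence (Phrygian half cadence) is the antecedent; the one ending more conclusively (perfect authentic cadence) is the consequent. The consequent is measures 7–12.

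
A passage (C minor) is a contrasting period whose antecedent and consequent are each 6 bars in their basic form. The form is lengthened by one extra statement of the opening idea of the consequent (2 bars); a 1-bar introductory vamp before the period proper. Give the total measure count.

15 measures

Basic contrasting period: 6 + 6 = 12 bars.
12 (basic form) + 2 (extra statement) + 1 (introduction) = 15.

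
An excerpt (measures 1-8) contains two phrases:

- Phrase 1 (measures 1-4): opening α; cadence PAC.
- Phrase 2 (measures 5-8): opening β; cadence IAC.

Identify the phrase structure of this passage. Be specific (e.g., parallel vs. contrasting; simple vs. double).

The second phrase closes with an imperfect authentic cadence, which is not stronger than the first phrase's perfect authentic cadence; without a weak→strong cadential pair there is no antecedent–consequent relationship, so this is a phrase group rather than a period.

phrase group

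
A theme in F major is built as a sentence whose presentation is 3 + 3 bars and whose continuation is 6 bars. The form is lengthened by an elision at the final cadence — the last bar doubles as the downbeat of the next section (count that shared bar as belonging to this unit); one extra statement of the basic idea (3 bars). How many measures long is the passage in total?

15 measures

Basic sentence: 3 + 3 + 6 = 12 bars.
12 (basic form) + 3 (extra statement) = 15.
The elision shares a bar with the next section but does not change this unit's count.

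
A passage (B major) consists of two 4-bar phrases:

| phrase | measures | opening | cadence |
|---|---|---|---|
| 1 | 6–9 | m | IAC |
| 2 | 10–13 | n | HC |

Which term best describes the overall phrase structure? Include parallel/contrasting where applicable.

The second phrase closes with a half cadence, which is not stronger than the first phrase's imperfect authentic cadence; without a weak→strong cadential pair there is no antecedent–consequent relationship, so this is a phrase group rather than a period.

phrase group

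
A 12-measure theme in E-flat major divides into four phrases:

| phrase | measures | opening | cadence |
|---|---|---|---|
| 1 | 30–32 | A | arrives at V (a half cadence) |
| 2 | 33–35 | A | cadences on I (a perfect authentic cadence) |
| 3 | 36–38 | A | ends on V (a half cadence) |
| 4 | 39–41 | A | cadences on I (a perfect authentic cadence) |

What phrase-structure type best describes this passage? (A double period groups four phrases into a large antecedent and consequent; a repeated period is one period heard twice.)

The cadence pattern HC–PAC–HC–PAC is weak–strong twice, and phrases 3–4 restate phrases 1–2: a period heard twice, not a double period (which would end weakly at phrase 2).

repeated period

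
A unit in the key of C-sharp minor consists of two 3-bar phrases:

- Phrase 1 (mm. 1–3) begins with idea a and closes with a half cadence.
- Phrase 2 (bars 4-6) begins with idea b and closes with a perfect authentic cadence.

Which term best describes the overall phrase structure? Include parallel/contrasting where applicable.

contrasting period

Phrase 1 ends with a half cadence (weaker) and phrase 2 with a perfect authentic cadence (stronger): antecedent + consequent = a period.
The two phrases open with different material (a / b), so the period is contrasting.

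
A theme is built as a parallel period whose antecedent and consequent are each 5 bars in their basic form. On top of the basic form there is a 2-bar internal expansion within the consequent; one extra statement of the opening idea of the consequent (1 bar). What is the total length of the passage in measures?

13 measures

Basic parallel period: 5 + 5 = 10 bars.
10 (basic form) + 2 (internal expansion) + 1 (extra statement) = 13.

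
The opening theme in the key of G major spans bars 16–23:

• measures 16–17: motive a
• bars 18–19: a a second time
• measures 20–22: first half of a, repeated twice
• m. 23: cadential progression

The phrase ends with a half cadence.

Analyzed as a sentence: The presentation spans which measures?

The presentation of a sentence is the basic idea (mm. 16-17) plus its repetition (mm. 18–19); the presentation is therefore measures 16–19.

measures 16–19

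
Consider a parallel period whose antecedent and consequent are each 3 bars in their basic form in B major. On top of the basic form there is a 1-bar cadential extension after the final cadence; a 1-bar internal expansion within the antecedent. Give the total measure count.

8 measures

Basic parallel period: 3 + 3 = 6 bars.
6 (basic form) + 1 (cadential extension) + 1 (internal expansion) = 8.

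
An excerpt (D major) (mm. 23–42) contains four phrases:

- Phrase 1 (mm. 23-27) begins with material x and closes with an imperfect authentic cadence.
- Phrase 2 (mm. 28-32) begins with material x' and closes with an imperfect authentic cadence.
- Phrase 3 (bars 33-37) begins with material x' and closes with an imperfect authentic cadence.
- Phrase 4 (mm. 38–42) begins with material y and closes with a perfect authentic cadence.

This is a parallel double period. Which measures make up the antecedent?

measures 23–32

In a double period the first pair of phrases (ending imperfect authentic cadence) is the large antecedent and the second pair (ending perfect authentic cadence) is the large consequent; the antecedent is measures 23–32.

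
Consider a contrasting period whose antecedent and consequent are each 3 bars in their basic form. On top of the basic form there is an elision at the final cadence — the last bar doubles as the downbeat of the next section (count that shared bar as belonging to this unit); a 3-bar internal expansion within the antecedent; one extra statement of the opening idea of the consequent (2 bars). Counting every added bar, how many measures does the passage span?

Basic contrasting period: 3 + 3 = 6 bars.
6 (basic form) + 3 (internal expansion) + 2 (extra statement) = 11.
The elision shares a bar with the next section but does not change this unit's count.

11 measures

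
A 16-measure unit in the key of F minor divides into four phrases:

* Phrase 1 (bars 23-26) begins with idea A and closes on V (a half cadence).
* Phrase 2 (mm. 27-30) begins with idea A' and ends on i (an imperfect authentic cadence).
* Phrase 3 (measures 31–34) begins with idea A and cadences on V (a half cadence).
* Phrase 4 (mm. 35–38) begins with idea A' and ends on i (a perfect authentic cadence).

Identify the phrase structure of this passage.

parallel double period

Four phrases in two halves: the first half (bars 23–30) ends with an imperfect authentic cadence, the second (mm. 31-38) with a perfect authentic cadence — a large antecedent–consequent pair, i.e. a double period.
Phrase 3 begins with the same material as phrase 1, making it parallel.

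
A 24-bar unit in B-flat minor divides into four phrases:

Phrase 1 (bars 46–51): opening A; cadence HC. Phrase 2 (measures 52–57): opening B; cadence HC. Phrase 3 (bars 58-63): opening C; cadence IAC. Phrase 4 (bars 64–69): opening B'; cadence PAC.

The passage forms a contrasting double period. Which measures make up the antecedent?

In a double period the first pair of phrases (ending half cadence) is the large antecedent and the second pair (ending perfect authentic cadence) is the large consequent; the antecedent is measures 46–57.

measures 46–57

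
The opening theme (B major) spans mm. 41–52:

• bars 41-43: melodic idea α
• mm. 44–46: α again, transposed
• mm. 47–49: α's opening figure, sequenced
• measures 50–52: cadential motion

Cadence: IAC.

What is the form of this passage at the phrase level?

Basic idea (measures 41–43) + its repetition (measures 44-46) form the presentation; fragmentation and cadence (measures 47-52) form the continuation — the 12-bar whole is a sentence.

sentence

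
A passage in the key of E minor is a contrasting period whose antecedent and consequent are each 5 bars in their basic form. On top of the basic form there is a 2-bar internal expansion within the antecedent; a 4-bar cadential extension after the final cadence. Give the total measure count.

16 measures

Basic contrasting period: 5 + 5 = 10 bars.
10 (basic form) + 2 (internal expansion) + 4 (cadential extension) = 16.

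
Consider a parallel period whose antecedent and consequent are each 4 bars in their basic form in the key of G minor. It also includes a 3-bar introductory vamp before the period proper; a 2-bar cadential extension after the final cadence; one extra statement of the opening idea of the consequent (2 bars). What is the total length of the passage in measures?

15 measures

Basic parallel period: 4 + 4 = 8 bars.
8 (basic form) + 3 (introduction) + 2 (cadential extension) + 2 (extra statement) = 15.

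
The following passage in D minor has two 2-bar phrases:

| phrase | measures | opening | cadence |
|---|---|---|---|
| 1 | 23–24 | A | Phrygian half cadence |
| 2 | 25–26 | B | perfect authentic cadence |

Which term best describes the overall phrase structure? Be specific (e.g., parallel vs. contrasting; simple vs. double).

Phrase 1 ends with a Phrygian half cadence (weaker) and phrase 2 with a perfect authentic cadence (stronger): antecedent + consequent = a period.
The two phrases open with different material (A / B), so the period is contrasting.

contrasting period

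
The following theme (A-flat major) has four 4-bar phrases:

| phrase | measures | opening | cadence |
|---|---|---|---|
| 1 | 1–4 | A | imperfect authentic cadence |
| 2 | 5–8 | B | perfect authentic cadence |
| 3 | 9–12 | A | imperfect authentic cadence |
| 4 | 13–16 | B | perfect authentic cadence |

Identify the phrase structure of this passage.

The cadence pattern IAC–PAC–IAC–PAC is weak–strong twice, and phrases 3–4 restate phrases 1–2: a period heard twice, not a double period (which would end weakly at phrase 2).

repeated period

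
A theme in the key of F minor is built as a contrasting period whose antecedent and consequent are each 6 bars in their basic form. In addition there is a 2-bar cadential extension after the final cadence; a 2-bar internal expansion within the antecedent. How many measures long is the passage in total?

16 measures

Basic contrasting period: 6 + 6 = 12 bars.
12 (basic form) + 2 (cadential extension) + 2 (internal expansion) = 16.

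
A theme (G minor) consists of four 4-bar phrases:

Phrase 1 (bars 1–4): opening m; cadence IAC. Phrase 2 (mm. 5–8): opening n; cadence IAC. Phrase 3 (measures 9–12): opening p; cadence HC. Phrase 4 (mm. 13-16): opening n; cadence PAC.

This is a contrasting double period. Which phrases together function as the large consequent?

In a double period the first pair of phrases (ending imperfect authentic cadence) is the large antecedent and the second pair (ending perfect authentic cadence) is the large consequent; the consequent is phrases 3 and 4.

phrases 3 and 4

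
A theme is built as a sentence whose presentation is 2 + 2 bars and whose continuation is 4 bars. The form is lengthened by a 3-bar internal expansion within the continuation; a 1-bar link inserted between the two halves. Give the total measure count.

12 measures

Basic sentence: 2 + 2 + 4 = 8 bars.
8 (basic form) + 3 (internal expansion) + 1 (link) = 12.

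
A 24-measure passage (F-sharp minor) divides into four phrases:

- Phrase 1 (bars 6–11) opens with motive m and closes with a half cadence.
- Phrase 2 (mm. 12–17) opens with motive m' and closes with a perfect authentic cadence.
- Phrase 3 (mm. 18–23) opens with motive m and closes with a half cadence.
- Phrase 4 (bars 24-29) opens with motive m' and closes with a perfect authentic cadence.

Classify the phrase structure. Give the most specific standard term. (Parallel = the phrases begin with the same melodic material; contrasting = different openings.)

repeated period

The cadence pattern HC–PAC–HC–PAC is weak–strong twice, and phrases 3–4 restate phrases 1–2: a period heard twice, not a double period (which would end weakly at phrase 2).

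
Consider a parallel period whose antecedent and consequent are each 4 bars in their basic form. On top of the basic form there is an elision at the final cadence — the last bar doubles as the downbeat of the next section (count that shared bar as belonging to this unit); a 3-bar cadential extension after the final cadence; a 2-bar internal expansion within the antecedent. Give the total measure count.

Basic parallel period: 4 + 4 = 8 bars.
8 (basic form) + 3 (cadential extension) + 2 (internal expansion) = 13.
The elision shares a bar with the next section but does not change this unit's count.

13 measures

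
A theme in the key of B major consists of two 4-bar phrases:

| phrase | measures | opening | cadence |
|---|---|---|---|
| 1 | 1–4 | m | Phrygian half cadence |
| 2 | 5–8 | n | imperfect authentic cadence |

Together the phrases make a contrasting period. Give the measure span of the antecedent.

The phrase ending with the weaker cadence (Phrygian half cadence) is the antecedent; the one ending more conclusively (imperfect authentic cadence) is the consequent. The antecedent is measures 1–4.

measures 1–4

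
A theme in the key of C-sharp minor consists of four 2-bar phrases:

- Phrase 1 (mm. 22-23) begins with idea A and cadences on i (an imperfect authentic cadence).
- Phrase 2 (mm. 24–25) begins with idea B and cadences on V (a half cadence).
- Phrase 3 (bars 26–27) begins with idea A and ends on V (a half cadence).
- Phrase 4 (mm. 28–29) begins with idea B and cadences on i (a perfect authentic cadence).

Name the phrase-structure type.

parallel double period

Four phrases in two halves: the first half (measures 22–25) ends with a half cadence, the second (bars 26-29) with a perfect authentic cadence — a large antecedent–consequent pair, i.e. a double period.
Phrase 3 begins with the same material as phrase 1, making it parallel.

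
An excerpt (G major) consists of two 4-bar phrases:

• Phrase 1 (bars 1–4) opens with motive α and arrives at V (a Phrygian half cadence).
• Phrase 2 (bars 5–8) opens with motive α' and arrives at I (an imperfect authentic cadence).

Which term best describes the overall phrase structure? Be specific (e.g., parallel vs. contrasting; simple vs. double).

parallel period

Phrase 1 ends with a Phrygian half cadence (weaker) and phrase 2 with an imperfect authentic cadence (stronger): antecedent + consequent = a period.
The two phrases open with the same material (α / α'), so the period is parallel.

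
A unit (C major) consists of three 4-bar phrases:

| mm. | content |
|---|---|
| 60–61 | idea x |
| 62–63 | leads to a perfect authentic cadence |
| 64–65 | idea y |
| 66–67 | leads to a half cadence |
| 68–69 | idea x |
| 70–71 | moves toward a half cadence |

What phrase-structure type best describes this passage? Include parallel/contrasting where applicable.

The final phrase closes with a half cadence, which is not stronger than the preceding half cadence; the 3 phrases lack an overall antecedent–consequent design and so form a phrase group.

phrase group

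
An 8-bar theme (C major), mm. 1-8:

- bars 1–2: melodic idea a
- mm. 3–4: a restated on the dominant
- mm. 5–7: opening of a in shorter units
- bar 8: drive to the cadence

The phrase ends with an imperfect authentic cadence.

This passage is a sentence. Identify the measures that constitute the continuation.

After the presentation (mm. 1–4), the continuation covers the fragmentation through the cadence: measures 5–8.

measures 5–8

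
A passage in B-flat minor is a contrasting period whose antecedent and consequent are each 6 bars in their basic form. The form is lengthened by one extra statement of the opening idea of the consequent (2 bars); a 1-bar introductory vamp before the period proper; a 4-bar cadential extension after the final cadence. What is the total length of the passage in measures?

19 measures

Basic contrasting period: 6 + 6 = 12 bars.
12 (basic form) + 2 (extra statement) + 1 (introduction) + 4 (cadential extension) = 19.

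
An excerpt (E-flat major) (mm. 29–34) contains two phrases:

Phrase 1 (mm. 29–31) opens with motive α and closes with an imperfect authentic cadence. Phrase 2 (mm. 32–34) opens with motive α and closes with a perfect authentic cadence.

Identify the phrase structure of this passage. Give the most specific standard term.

parallel period

Phrase 1 ends with an imperfect authentic cadence (weaker) and phrase 2 with a perfect authentic cadence (stronger): antecedent + consequent = a period.
The two phrases open with the same material (α / α), so the period is parallel.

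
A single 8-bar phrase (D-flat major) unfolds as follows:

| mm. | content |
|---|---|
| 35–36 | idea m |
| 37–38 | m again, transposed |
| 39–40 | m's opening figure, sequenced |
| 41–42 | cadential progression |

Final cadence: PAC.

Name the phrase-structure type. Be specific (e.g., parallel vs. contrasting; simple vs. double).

sentence

Basic idea (mm. 35-36) + its repetition (measures 37-38) form the presentation; fragmentation and cadence (bars 39–42) form the continuation — the 8-bar whole is a sentence.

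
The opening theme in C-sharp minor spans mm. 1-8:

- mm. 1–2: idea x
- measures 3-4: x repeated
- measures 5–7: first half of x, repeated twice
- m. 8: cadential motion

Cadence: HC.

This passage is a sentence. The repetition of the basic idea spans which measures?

The presentation of a sentence is the basic idea (bars 1–2) plus its repetition (mm. 3-4); the repetition of the basic idea is therefore mm. 3-4.

measures 3–4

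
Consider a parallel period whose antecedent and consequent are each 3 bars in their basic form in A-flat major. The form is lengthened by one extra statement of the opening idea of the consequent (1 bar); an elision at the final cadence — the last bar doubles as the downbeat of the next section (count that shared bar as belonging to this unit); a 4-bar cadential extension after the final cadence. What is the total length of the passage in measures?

11 measures

Basic parallel period: 3 + 3 = 6 bars.
6 (basic form) + 1 (extra statement) + 4 (cadential extension) = 11.
The elision shares a bar with the next section but does not change this unit's count.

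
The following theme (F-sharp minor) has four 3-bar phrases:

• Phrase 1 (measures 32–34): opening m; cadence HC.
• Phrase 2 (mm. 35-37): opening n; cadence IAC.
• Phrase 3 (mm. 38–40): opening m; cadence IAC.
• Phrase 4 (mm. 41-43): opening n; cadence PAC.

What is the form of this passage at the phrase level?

Four phrases in two halves: the first half (mm. 32–37) ends with an imperfect authentic cadence, the second (mm. 38–43) with a perfect authentic cadence — a large antecedent–consequent pair, i.e. a double period.
Phrase 3 begins with the same material as phrase 1, making it parallel.

parallel double period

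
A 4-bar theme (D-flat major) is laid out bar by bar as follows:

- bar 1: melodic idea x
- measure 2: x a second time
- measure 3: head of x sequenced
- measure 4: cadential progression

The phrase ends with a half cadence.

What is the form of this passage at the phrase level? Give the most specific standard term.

Basic idea (m. 1) + its repetition (m. 2) form the presentation; fragmentation and cadence (mm. 3-4) form the continuation — the 4-bar whole is a sentence.

sentence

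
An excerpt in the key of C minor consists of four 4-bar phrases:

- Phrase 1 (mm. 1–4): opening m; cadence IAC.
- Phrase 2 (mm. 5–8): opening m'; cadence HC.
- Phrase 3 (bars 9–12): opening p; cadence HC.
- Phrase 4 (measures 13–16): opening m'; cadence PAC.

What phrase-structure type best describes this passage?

Four phrases in two halves: the first half (mm. 1–8) ends with a half cadence, the second (bars 9–16) with a perfect authentic cadence — a large antecedent–consequent pair, i.e. a double period.
Phrase 3 begins with different material from phrase 1, making it contrasting.

contrasting double period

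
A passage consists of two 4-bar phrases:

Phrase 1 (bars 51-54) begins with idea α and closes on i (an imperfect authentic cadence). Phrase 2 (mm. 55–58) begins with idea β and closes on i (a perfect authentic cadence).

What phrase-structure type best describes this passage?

contrasting period

Phrase 1 ends with an imperfect authentic cadence (weaker) and phrase 2 with a perfect authentic cadence (stronger): antecedent + consequent = a period.
The two phrases open with different material (α / β), so the period is contrasting.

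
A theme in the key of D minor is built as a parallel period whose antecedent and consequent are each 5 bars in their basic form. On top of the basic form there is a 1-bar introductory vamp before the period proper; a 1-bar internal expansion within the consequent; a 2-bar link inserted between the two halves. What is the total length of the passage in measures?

14 measures

Basic parallel period: 5 + 5 = 10 bars.
10 (basic form) + 1 (introduction) + 1 (internal expansion) + 2 (link) = 14.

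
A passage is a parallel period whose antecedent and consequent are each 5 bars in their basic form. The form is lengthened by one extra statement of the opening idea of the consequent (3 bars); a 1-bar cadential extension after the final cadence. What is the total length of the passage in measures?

14 measures

Basic parallel period: 5 + 5 = 10 bars.
10 (basic form) + 3 (extra statement) + 1 (cadential extension) = 14.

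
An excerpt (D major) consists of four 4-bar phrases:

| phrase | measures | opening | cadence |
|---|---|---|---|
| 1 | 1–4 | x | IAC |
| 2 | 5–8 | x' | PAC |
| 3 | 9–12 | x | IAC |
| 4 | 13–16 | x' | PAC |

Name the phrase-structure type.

The cadence pattern IAC–PAC–IAC–PAC is weak–strong twice, and phrases 3–4 restate phrases 1–2: a period heard twice, not a double period (which would end weakly at phrase 2).

repeated period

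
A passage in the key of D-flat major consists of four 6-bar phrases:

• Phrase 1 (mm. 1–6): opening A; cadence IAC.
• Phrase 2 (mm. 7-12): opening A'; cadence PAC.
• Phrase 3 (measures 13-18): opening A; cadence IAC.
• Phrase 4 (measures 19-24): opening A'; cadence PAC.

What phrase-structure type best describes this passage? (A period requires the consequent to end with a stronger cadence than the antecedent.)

The cadence pattern IAC–PAC–IAC–PAC is weak–strong twice, and phrases 3–4 restate phrases 1–2: a period heard twice, not a double period (which would end weakly at phrase 2).

repeated period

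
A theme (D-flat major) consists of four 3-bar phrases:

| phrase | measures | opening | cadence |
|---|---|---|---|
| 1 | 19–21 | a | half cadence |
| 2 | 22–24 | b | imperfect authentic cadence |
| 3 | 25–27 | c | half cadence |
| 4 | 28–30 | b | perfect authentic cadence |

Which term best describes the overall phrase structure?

Four phrases in two halves: the first half (bars 19–24) ends with an imperfect authentic cadence, the second (mm. 25–30) with a perfect authentic cadence — a large antecedent–consequent pair, i.e. a double period.
Phrase 3 begins with different material from phrase 1, making it contrasting.

contrasting double period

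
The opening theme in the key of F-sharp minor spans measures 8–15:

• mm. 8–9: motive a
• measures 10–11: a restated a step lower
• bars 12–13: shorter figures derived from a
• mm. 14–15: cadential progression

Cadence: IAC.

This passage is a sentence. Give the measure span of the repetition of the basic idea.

measures 10–11

The presentation of a sentence is the basic idea (measures 8-9) plus its repetition (bars 10-11); the repetition of the basic idea is therefore measures 10–11.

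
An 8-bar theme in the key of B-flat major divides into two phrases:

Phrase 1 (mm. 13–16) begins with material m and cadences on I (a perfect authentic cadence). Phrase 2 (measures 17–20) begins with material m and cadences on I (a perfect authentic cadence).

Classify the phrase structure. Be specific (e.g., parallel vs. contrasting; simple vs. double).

Both phrases have the same opening (m) and the same cadence (perfect authentic cadence): the second is a restatement, not a consequent, so this is a repeated phrase rather than a period.

repeated phrase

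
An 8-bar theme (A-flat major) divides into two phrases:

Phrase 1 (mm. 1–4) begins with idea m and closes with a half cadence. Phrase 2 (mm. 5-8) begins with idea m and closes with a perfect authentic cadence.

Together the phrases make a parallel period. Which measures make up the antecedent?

The phrase ending with the weaker cadence (half cadence) is the antecedent; the one ending more conclusively (perfect authentic cadence) is the consequent. The antecedent is measures 1–4.

measures 1–4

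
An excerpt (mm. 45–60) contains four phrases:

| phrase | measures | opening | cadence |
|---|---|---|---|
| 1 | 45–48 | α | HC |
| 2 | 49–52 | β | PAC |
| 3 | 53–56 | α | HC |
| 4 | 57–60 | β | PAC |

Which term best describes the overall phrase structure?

The cadence pattern HC–PAC–HC–PAC is weak–strong twice, and phrases 3–4 restate phrases 1–2: a period heard twice, not a double period (which would end weakly at phrase 2).

repeated period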